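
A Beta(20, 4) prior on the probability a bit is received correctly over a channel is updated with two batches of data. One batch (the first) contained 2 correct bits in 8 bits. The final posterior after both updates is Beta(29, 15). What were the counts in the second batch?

7 correct bits and 5 errors

Sequential conjugate updates are equivalent to a single update on the pooled data, so total successes = posterior α − prior α and total failures = posterior β − prior β.
Total across both batches: 29−20=9 correct bits, 15−4=11 errors.
Subtract the first batch: 9−2=7 correct bits and 11−6=5 errors.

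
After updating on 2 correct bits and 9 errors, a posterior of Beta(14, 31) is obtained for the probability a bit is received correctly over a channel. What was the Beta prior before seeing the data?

Beta(12, 22)

A Beta(a, b) prior with s successes and f failures in binomial data gives a Beta(a+s, b+f) posterior.
So a = 14 − 2 = 12 and b = 31 − 9 = 22.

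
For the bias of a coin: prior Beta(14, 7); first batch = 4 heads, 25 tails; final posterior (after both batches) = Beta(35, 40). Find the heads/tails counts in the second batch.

Because Beta–binomial updating is additive in the counts, the combined data contributed (α_post−α_prior, β_post−β_prior) successes and failures.
Total across both batches: 35−14=21 heads, 40−7=33 tails.
Subtract the first batch: 21−4=17 heads and 33−25=8 tails.

17 heads and 8 tails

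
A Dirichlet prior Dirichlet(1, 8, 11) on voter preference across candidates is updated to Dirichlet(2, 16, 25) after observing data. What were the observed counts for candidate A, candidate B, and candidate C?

counts (1, 8, 14)

For a Dirichlet(α) prior with multinomial counts c, the posterior is Dirichlet(α + c) componentwise.
Counts are posterior − prior componentwise: 2−1=1, 16−8=8, 25−11=14.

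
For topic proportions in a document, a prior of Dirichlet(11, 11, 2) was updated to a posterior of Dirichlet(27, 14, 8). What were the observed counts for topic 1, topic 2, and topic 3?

For a Dirichlet(α) prior with multinomial counts c, the posterior is Dirichlet(α + c) componentwise.
Counts are posterior − prior componentwise: 27−11=16, 14−11=3, 8−2=6.

counts (16, 3, 6)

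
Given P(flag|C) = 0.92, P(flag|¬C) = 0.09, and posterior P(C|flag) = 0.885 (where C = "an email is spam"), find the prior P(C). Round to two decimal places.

Bayes' rule in odds form gives O(C|E) = O(C)·[P(E|C)/P(E|¬C)], hence O(C) = O(C|E)/LR.
Posterior odds = 0.885/(1−0.885) = 7.6957. LR = 0.92/0.09 = 10.2222.
Prior odds = 7.6957/10.2222 = 0.7528, so P(C) = 0.7528/(1+0.7528) ≈ 0.43.

P(C) = 0.43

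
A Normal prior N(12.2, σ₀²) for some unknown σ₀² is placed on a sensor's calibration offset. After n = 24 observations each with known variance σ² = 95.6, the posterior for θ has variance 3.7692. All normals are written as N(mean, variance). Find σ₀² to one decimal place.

σ₀² = 70.1

Posterior precision equals prior precision plus data precision: 1/σ_n² = 1/σ₀² + n/σ².
So 1/σ₀² = 1/3.7692 − 24/95.6 = 0.265308 − 0.251046 = 0.014262.
Hence σ₀² = 1/0.014262 ≈ 70.1.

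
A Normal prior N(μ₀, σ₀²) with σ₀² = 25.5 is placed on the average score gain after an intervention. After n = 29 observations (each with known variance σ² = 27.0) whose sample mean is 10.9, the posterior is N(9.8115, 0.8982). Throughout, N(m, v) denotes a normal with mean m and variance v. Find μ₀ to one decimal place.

μ₀ = -20.0

With known observation variance, the Normal–Normal posterior has precision τ_n = τ₀ + n/σ² and mean μ_n = (τ₀μ₀ + (n/σ²)x̄)/τ_n.
Here τ₀ = 1/25.5 = 0.039216 and τ_data = 29/27.0 = 1.074074, so τ_n = 1.113290.
Rearranging for μ₀: μ₀ = (μ_n·τ_n − τ_data·x̄)/τ₀ = (9.8115·1.113290 − 1.074074·10.9) / 0.039216 = -0.784362/0.039216 ≈ -20.0.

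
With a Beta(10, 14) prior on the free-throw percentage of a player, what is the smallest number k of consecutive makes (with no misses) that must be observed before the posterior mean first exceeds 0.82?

k = 54

After k makes and 0 misses the posterior is Beta(10+k, 14), with mean (10+k)/(10+14+k).
Set (10+k)/(24+k) > 0.82 and solve: k > (0.82·24 − 10)/(1 − 0.82) = 53.778.
The smallest integer exceeding 53.778 is 54, and checking k=54: (64)/(78) = 0.8205 > 0.82.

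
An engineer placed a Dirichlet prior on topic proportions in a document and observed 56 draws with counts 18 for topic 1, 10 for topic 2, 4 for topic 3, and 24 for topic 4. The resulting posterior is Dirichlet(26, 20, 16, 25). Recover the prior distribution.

For a Dirichlet(α) prior with multinomial counts c, the posterior is Dirichlet(α + c) componentwise.
Subtract each count from the matching posterior parameter: 26−18=8, 20−10=10, 16−4=12, 25−24=1.

Dirichlet(8, 10, 12, 1)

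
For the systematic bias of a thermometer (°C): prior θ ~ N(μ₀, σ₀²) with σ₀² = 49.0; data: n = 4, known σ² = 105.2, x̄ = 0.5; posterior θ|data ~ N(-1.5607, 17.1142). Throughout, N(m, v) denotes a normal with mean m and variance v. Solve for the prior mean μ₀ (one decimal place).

With known observation variance, the Normal–Normal posterior has precision τ_n = τ₀ + n/σ² and mean μ_n = (τ₀μ₀ + (n/σ²)x̄)/τ_n.
Here τ₀ = 1/49.0 = 0.020408 and τ_data = 4/105.2 = 0.038023, so τ_n = 0.058431.
Rearranging for μ₀: μ₀ = (μ_n·τ_n − τ_data·x̄)/τ₀ = (-1.5607·0.058431 − 0.038023·0.5) / 0.020408 = -0.110205/0.020408 ≈ -5.4.

μ₀ = -5.4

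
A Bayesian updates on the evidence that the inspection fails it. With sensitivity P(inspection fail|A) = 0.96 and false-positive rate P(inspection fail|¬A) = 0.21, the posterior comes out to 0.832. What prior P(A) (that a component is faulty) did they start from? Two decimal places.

P(A) = 0.52

Bayes' rule in odds form gives O(A|E) = O(A)·[P(E|A)/P(E|¬A)], hence O(A) = O(A|E)/LR.
Posterior odds = 0.832/(1−0.832) = 4.9524. LR = 0.96/0.21 = 4.5714.
Prior odds = 4.9524/4.5714 = 1.0833, so P(A) = 1.0833/(1+1.0833) ≈ 0.52.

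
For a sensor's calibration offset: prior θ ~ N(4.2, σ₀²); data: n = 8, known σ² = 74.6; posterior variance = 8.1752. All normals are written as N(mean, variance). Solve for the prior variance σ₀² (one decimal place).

σ₀² = 66.3

Posterior precision equals prior precision plus data precision: 1/σ_n² = 1/σ₀² + n/σ².
So 1/σ₀² = 1/8.1752 − 8/74.6 = 0.122321 − 0.107239 = 0.015082.
Hence σ₀² = 1/0.015082 ≈ 66.3.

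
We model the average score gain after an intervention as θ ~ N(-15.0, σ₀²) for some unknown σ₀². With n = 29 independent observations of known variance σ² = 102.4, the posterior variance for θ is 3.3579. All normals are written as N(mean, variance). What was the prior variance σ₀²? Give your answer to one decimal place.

Posterior precision equals prior precision plus data precision: 1/σ_n² = 1/σ₀² + n/σ².
So 1/σ₀² = 1/3.3579 − 29/102.4 = 0.297805 − 0.283203 = 0.014602.
Hence σ₀² = 1/0.014602 ≈ 68.5.

σ₀² = 68.5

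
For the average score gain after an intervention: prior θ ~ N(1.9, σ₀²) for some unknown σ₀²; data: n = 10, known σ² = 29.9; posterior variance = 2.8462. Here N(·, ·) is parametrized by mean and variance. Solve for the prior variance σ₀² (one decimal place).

σ₀² = 59.2

Posterior precision equals prior precision plus data precision: 1/σ_n² = 1/σ₀² + n/σ².
So 1/σ₀² = 1/2.8462 − 10/29.9 = 0.351346 − 0.334448 = 0.016898.
Hence σ₀² = 1/0.016898 ≈ 59.2.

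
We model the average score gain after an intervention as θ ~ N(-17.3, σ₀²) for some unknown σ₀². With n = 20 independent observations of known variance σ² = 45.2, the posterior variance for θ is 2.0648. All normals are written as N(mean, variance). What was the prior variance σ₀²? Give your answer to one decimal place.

Posterior precision equals prior precision plus data precision: 1/σ_n² = 1/σ₀² + n/σ².
So 1/σ₀² = 1/2.0648 − 20/45.2 = 0.484308 − 0.442478 = 0.041830.
Hence σ₀² = 1/0.041830 ≈ 23.9.

σ₀² = 23.9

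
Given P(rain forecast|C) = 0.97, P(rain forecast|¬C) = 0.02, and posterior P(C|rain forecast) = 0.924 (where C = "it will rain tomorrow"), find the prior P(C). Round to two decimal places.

P(C) = 0.20

In odds form, posterior odds = prior odds × likelihood ratio, so prior odds = posterior odds ÷ LR.
Posterior odds = 0.924/(1−0.924) = 12.1579. LR = 0.97/0.02 = 48.5000.
Prior odds = 12.1579/48.5000 = 0.2507, so P(C) = 0.2507/(1+0.2507) ≈ 0.20.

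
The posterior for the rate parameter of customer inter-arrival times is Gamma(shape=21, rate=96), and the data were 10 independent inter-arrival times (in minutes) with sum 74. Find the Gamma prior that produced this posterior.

Gamma(shape=11, rate=22)

For an exponential likelihood with a Gamma(α, β) prior on the rate, n observations with total T give posterior Gamma(α+n, β+T).
So α = 21 − 10 = 11 and β = 96 − 74 = 22.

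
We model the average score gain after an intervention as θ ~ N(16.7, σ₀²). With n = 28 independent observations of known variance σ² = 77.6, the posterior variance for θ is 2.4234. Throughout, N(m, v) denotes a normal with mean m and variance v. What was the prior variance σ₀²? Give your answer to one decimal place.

For the Normal–Normal model with known σ², precisions add: τ_n = τ₀ + n/σ².
So 1/σ₀² = 1/2.4234 − 28/77.6 = 0.412643 − 0.360825 = 0.051818.
Hence σ₀² = 1/0.051818 ≈ 19.3.

σ₀² = 19.3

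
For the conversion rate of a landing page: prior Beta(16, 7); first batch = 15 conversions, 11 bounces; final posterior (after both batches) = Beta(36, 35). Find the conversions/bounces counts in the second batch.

Because Beta–binomial updating is additive in the counts, the combined data contributed (α_post−α_prior, β_post−β_prior) successes and failures.
Total across both batches: 36−16=20 conversions, 35−7=28 bounces.
Subtract the first batch: 20−15=5 conversions and 28−11=17 bounces.

5 conversions and 17 bounces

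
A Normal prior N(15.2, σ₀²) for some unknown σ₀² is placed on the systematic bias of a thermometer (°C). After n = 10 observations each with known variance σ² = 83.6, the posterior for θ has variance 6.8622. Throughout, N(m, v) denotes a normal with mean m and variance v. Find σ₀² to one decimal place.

σ₀² = 38.3

For the Normal–Normal model with known σ², precisions add: τ_n = τ₀ + n/σ².
So 1/σ₀² = 1/6.8622 − 10/83.6 = 0.145726 − 0.119617 = 0.026109.
Hence σ₀² = 1/0.026109 ≈ 38.3.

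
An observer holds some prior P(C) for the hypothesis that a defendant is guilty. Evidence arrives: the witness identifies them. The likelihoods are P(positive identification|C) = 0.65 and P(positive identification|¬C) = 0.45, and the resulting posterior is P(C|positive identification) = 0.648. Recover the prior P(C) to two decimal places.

In odds form, posterior odds = prior odds × likelihood ratio, so prior odds = posterior odds ÷ LR.
Posterior odds = 0.648/(1−0.648) = 1.8409. LR = 0.65/0.45 = 1.4444.
Prior odds = 1.8409/1.4444 = 1.2745, so P(C) = 1.2745/(1+1.2745) ≈ 0.56.

P(C) = 0.56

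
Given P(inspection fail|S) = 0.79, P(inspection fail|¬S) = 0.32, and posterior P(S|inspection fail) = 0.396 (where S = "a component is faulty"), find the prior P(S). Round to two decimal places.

P(S) = 0.21

Bayes' rule in odds form gives O(S|E) = O(S)·[P(E|S)/P(E|¬S)], hence O(S) = O(S|E)/LR.
Posterior odds = 0.396/(1−0.396) = 0.6556. LR = 0.79/0.32 = 2.4688.
Prior odds = 0.6556/2.4688 = 0.2656, so P(S) = 0.2656/(1+0.2656) ≈ 0.21.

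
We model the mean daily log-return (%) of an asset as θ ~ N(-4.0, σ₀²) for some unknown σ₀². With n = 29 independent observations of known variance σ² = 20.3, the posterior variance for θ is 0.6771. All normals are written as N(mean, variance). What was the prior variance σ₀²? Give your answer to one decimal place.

For the Normal–Normal model with known σ², precisions add: τ_n = τ₀ + n/σ².
So 1/σ₀² = 1/0.6771 − 29/20.3 = 1.476887 − 1.428571 = 0.048316.
Hence σ₀² = 1/0.048316 ≈ 20.7.

σ₀² = 20.7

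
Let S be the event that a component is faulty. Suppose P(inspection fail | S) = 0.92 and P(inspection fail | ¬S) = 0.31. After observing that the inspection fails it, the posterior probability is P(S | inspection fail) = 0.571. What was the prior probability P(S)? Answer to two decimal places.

In odds form, posterior odds = prior odds × likelihood ratio, so prior odds = posterior odds ÷ LR.
Posterior odds = 0.571/(1−0.571) = 1.3310. LR = 0.92/0.31 = 2.9677.
Prior odds = 1.3310/2.9677 = 0.4485, so P(S) = 0.4485/(1+0.4485) ≈ 0.31.

P(S) = 0.31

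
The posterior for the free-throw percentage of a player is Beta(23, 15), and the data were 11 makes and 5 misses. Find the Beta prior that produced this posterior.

Under Beta–binomial conjugacy the posterior parameters are (a+s, b+f).
So a = 23 − 11 = 12 and b = 15 − 5 = 10.

Beta(12, 10)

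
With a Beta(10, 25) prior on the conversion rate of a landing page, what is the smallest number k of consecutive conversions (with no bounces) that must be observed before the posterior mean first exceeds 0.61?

k = 30

After k conversions and 0 bounces the posterior is Beta(10+k, 25), with mean (10+k)/(10+25+k).
Set (10+k)/(35+k) > 0.61 and solve: k > (0.61·35 − 10)/(1 − 0.61) = 29.103.
The smallest integer exceeding 29.103 is 30.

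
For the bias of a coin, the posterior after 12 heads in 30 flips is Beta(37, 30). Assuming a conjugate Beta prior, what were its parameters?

Beta(25, 12)

Under Beta–binomial conjugacy the posterior parameters are (a+s, b+f).
So a = 37 − 12 = 25 and b = 30 − 18 = 12.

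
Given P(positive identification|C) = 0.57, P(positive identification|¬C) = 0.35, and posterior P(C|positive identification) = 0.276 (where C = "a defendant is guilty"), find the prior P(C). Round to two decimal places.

In odds form, posterior odds = prior odds × likelihood ratio, so prior odds = posterior odds ÷ LR.
Posterior odds = 0.276/(1−0.276) = 0.3812. LR = 0.57/0.35 = 1.6286.
Prior odds = 0.3812/1.6286 = 0.2341, so P(C) = 0.2341/(1+0.2341) ≈ 0.19.

P(C) = 0.19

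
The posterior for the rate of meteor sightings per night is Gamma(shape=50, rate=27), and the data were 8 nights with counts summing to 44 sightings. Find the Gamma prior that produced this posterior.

Gamma(shape=6, rate=19)

Gamma–Poisson conjugacy: posterior shape = α + Σxᵢ, posterior rate = β + n.
So α = 50 − 44 = 6 and β = 27 − 8 = 19.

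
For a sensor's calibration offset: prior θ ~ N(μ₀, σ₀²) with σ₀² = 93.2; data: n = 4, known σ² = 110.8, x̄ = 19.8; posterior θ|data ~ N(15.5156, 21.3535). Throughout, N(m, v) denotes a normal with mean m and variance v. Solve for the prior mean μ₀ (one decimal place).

The posterior mean is a precision-weighted average: μ_n = (τ₀μ₀ + τ_data·x̄)/(τ₀+τ_data), with τ₀=1/σ₀² and τ_data=n/σ².
Here τ₀ = 1/93.2 = 0.010730 and τ_data = 4/110.8 = 0.036101, so τ_n = 0.046831.
Rearranging for μ₀: μ₀ = (μ_n·τ_n − τ_data·x̄)/τ₀ = (15.5156·0.046831 − 0.036101·19.8) / 0.010730 = 0.011811/0.010730 ≈ 1.1.

μ₀ = 1.1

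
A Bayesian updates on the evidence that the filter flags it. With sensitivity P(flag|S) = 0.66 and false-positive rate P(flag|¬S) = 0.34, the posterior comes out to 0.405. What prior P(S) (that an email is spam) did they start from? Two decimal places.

In odds form, posterior odds = prior odds × likelihood ratio, so prior odds = posterior odds ÷ LR.
Posterior odds = 0.405/(1−0.405) = 0.6807. LR = 0.66/0.34 = 1.9412.
Prior odds = 0.6807/1.9412 = 0.3507, so P(S) = 0.3507/(1+0.3507) ≈ 0.26.

P(S) = 0.26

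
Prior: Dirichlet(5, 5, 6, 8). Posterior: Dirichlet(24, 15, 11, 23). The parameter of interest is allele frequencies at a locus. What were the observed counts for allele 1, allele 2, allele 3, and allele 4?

For a Dirichlet(α) prior with multinomial counts c, the posterior is Dirichlet(α + c) componentwise.
Counts are posterior − prior componentwise: 24−5=19, 15−5=10, 11−6=5, 23−8=15.

counts (19, 10, 5, 15)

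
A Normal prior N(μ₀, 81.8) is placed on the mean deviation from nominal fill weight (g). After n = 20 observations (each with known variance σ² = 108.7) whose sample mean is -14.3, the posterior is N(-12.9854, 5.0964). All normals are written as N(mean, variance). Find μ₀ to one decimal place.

μ₀ = 6.8

The posterior mean is a precision-weighted average: μ_n = (τ₀μ₀ + τ_data·x̄)/(τ₀+τ_data), with τ₀=1/σ₀² and τ_data=n/σ².
Here τ₀ = 1/81.8 = 0.012225 and τ_data = 20/108.7 = 0.183993, so τ_n = 0.196218.
Rearranging for μ₀: μ₀ = (μ_n·τ_n − τ_data·x̄)/τ₀ = (-12.9854·0.196218 − 0.183993·-14.3) / 0.012225 = 0.083131/0.012225 ≈ 6.8.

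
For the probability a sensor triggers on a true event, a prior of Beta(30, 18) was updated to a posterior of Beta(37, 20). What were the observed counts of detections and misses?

7 detections and 2 misses

Beta is conjugate to the binomial likelihood: posterior = Beta(a+s, b+f).
So s = 37 − 30 = 7 and f = 20 − 18 = 2.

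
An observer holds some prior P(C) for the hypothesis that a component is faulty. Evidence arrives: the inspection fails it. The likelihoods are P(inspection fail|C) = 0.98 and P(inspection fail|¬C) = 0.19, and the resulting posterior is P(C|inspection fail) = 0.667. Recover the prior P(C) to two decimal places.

In odds form, posterior odds = prior odds × likelihood ratio, so prior odds = posterior odds ÷ LR.
Posterior odds = 0.667/(1−0.667) = 2.0030. LR = 0.98/0.19 = 5.1579.
Prior odds = 2.0030/5.1579 = 0.3883, so P(C) = 0.3883/(1+0.3883) ≈ 0.28.

P(C) = 0.28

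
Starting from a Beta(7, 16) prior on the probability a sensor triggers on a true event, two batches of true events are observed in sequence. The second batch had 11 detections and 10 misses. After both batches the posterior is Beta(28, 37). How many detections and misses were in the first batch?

Sequential conjugate updates are equivalent to a single update on the pooled data, so total successes = posterior α − prior α and total failures = posterior β − prior β.
Total across both batches: 28−7=21 detections, 37−16=21 misses.
Subtract the second batch: 21−11=10 detections and 21−10=11 misses.

10 detections and 11 misses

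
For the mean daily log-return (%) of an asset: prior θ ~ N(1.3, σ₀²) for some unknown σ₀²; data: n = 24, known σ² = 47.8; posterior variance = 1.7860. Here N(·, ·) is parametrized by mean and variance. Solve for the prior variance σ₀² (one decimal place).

For the Normal–Normal model with known σ², precisions add: τ_n = τ₀ + n/σ².
So 1/σ₀² = 1/1.7860 − 24/47.8 = 0.559910 − 0.502092 = 0.057818.
Hence σ₀² = 1/0.057818 ≈ 17.3.

σ₀² = 17.3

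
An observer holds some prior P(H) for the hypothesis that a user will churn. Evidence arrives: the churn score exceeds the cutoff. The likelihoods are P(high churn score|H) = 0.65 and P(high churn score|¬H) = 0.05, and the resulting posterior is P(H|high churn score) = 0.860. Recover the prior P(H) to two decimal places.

Bayes' rule in odds form gives O(H|E) = O(H)·[P(E|H)/P(E|¬H)], hence O(H) = O(H|E)/LR.
Posterior odds = 0.860/(1−0.860) = 6.1429. LR = 0.65/0.05 = 13.0000.
Prior odds = 6.1429/13.0000 = 0.4725, so P(H) = 0.4725/(1+0.4725) ≈ 0.32.

P(H) = 0.32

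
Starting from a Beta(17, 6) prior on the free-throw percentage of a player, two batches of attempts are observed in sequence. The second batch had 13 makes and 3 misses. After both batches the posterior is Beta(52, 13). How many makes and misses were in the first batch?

Because Beta–binomial updating is additive in the counts, the combined data contributed (α_post−α_prior, β_post−β_prior) successes and failures.
Total across both batches: 52−17=35 makes, 13−6=7 misses.
Subtract the second batch: 35−13=22 makes and 7−3=4 misses.

22 makes and 4 misses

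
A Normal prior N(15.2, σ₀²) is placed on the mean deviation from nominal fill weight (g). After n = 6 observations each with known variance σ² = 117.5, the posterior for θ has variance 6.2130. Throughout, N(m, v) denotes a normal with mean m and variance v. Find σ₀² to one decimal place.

σ₀² = 9.1

For the Normal–Normal model with known σ², precisions add: τ_n = τ₀ + n/σ².
So 1/σ₀² = 1/6.2130 − 6/117.5 = 0.160953 − 0.051064 = 0.109889.
Hence σ₀² = 1/0.109889 ≈ 9.1.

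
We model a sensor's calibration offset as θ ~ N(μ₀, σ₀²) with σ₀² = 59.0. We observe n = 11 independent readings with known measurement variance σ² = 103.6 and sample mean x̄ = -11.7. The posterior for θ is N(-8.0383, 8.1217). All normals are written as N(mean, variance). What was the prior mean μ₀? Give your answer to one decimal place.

The posterior mean is a precision-weighted average: μ_n = (τ₀μ₀ + τ_data·x̄)/(τ₀+τ_data), with τ₀=1/σ₀² and τ_data=n/σ².
Here τ₀ = 1/59.0 = 0.016949 and τ_data = 11/103.6 = 0.106178, so τ_n = 0.123127.
Rearranging for μ₀: μ₀ = (μ_n·τ_n − τ_data·x̄)/τ₀ = (-8.0383·0.123127 − 0.106178·-11.7) / 0.016949 = 0.252551/0.016949 ≈ 14.9.

μ₀ = 14.9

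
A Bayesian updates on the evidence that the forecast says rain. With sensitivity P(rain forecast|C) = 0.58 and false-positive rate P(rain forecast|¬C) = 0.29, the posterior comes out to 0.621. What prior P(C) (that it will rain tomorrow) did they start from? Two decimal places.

P(C) = 0.45

Bayes' rule in odds form gives O(C|E) = O(C)·[P(E|C)/P(E|¬C)], hence O(C) = O(C|E)/LR.
Posterior odds = 0.621/(1−0.621) = 1.6385. LR = 0.58/0.29 = 2.0000.
Prior odds = 1.6385/2.0000 = 0.8193, so P(C) = 0.8193/(1+0.8193) ≈ 0.45.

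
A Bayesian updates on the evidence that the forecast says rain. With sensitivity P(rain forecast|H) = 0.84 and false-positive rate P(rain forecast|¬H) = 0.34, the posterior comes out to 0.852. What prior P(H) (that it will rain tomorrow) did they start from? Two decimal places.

In odds form, posterior odds = prior odds × likelihood ratio, so prior odds = posterior odds ÷ LR.
Posterior odds = 0.852/(1−0.852) = 5.7568. LR = 0.84/0.34 = 2.4706.
Prior odds = 5.7568/2.4706 = 2.3301, so P(H) = 2.3301/(1+2.3301) ≈ 0.70.

P(H) = 0.70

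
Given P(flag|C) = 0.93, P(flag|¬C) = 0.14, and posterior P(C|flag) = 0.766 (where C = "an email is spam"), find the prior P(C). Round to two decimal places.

P(C) = 0.33

In odds form, posterior odds = prior odds × likelihood ratio, so prior odds = posterior odds ÷ LR.
Posterior odds = 0.766/(1−0.766) = 3.2735. LR = 0.93/0.14 = 6.6429.
Prior odds = 3.2735/6.6429 = 0.4928, so P(C) = 0.4928/(1+0.4928) ≈ 0.33.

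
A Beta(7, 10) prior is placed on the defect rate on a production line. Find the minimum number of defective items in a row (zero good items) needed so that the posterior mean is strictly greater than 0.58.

After k defective items and 0 good items the posterior is Beta(7+k, 10), with mean (7+k)/(7+10+k).
Set (7+k)/(17+k) > 0.58 and solve: k > (0.58·17 − 7)/(1 − 0.58) = 6.810.
The smallest integer exceeding 6.810 is 7.

k = 7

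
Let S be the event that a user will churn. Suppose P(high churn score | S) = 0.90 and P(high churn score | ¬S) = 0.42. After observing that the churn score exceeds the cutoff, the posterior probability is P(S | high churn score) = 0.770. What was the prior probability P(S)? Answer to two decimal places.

Bayes' rule in odds form gives O(S|E) = O(S)·[P(E|S)/P(E|¬S)], hence O(S) = O(S|E)/LR.
Posterior odds = 0.770/(1−0.770) = 3.3478. LR = 0.90/0.42 = 2.1429.
Prior odds = 3.3478/2.1429 = 1.5623, so P(S) = 1.5623/(1+1.5623) ≈ 0.61.

P(S) = 0.61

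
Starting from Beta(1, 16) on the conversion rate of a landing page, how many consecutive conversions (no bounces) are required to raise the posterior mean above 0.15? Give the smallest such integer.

After k conversions and 0 bounces the posterior is Beta(1+k, 16), with mean (1+k)/(1+16+k).
Set (1+k)/(17+k) > 0.15 and solve: k > (0.15·17 − 1)/(1 − 0.15) = 1.824.
The smallest integer exceeding 1.824 is 2, and checking k=2: (3)/(19) = 0.1579 > 0.15.

k = 2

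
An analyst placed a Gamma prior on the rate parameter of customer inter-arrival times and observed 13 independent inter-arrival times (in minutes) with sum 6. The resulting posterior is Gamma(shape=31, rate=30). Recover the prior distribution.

Gamma(shape=18, rate=24)

For an exponential likelihood with a Gamma(α, β) prior on the rate, n observations with total T give posterior Gamma(α+n, β+T).
So α = 31 − 13 = 18 and β = 30 − 6 = 24.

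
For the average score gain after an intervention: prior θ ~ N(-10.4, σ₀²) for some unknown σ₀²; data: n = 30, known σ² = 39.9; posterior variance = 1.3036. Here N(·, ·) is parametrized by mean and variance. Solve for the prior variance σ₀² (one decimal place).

σ₀² = 65.7

For the Normal–Normal model with known σ², precisions add: τ_n = τ₀ + n/σ².
So 1/σ₀² = 1/1.3036 − 30/39.9 = 0.767106 − 0.751880 = 0.015226.
Hence σ₀² = 1/0.015226 ≈ 65.7.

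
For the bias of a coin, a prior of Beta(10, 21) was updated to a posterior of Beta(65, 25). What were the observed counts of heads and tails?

55 heads and 4 tails

Beta is conjugate to the binomial likelihood: posterior = Beta(a+s, b+f).
So s = 65 − 10 = 55 and f = 25 − 21 = 4.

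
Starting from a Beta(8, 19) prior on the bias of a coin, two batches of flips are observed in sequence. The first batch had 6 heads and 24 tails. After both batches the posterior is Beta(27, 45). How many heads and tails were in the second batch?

Sequential conjugate updates are equivalent to a single update on the pooled data, so total successes = posterior α − prior α and total failures = posterior β − prior β.
Total across both batches: 27−8=19 heads, 45−19=26 tails.
Subtract the first batch: 19−6=13 heads and 26−24=2 tails.

13 heads and 2 tails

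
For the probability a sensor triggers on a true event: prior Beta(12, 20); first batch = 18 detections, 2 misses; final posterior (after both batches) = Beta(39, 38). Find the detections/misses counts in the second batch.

Because Beta–binomial updating is additive in the counts, the combined data contributed (α_post−α_prior, β_post−β_prior) successes and failures.
Total across both batches: 39−12=27 detections, 38−20=18 misses.
Subtract the first batch: 27−18=9 detections and 18−2=16 misses.

9 detections and 16 misses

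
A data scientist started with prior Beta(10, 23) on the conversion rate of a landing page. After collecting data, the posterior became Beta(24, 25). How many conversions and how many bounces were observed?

Under Beta–binomial conjugacy the posterior parameters are (a+s, b+f).
So s = 24 − 10 = 14 and f = 25 − 23 = 2.

14 conversions and 2 bounces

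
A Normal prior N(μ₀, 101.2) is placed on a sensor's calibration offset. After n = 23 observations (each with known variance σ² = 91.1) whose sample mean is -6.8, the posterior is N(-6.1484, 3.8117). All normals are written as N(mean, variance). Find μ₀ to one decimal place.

μ₀ = 10.5

The posterior mean is a precision-weighted average: μ_n = (τ₀μ₀ + τ_data·x̄)/(τ₀+τ_data), with τ₀=1/σ₀² and τ_data=n/σ².
Here τ₀ = 1/101.2 = 0.009881 and τ_data = 23/91.1 = 0.252470, so τ_n = 0.262351.
Rearranging for μ₀: μ₀ = (μ_n·τ_n − τ_data·x̄)/τ₀ = (-6.1484·0.262351 − 0.252470·-6.8) / 0.009881 = 0.103757/0.009881 ≈ 10.5.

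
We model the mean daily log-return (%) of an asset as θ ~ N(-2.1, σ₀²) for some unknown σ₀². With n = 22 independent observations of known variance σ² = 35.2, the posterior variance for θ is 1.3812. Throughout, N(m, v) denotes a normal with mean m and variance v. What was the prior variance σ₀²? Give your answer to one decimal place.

Posterior precision equals prior precision plus data precision: 1/σ_n² = 1/σ₀² + n/σ².
So 1/σ₀² = 1/1.3812 − 22/35.2 = 0.724008 − 0.625000 = 0.099008.
Hence σ₀² = 1/0.099008 ≈ 10.1.

σ₀² = 10.1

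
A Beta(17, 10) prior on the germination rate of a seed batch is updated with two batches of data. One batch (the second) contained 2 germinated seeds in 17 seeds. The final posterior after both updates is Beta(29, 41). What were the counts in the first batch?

10 germinated seeds and 16 non-germinating seeds

Sequential conjugate updates are equivalent to a single update on the pooled data, so total successes = posterior α − prior α and total failures = posterior β − prior β.
Total across both batches: 29−17=12 germinated seeds, 41−10=31 non-germinating seeds.
Subtract the second batch: 12−2=10 germinated seeds and 31−15=16 non-germinating seeds.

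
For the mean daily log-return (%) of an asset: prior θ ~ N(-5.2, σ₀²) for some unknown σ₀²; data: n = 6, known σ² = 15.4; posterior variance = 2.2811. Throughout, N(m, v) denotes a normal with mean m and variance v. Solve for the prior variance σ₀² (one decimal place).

σ₀² = 20.5

For the Normal–Normal model with known σ², precisions add: τ_n = τ₀ + n/σ².
So 1/σ₀² = 1/2.2811 − 6/15.4 = 0.438385 − 0.389610 = 0.048775.
Hence σ₀² = 1/0.048775 ≈ 20.5.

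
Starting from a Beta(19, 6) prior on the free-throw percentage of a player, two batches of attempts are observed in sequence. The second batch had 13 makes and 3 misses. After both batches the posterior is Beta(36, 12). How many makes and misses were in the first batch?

Sequential conjugate updates are equivalent to a single update on the pooled data, so total successes = posterior α − prior α and total failures = posterior β − prior β.
Total across both batches: 36−19=17 makes, 12−6=6 misses.
Subtract the second batch: 17−13=4 makes and 6−3=3 misses.

4 makes and 3 misses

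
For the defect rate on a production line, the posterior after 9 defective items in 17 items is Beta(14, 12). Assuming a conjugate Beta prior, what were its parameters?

A Beta(α, β) prior with s successes and f failures in binomial data gives a Beta(α+s, β+f) posterior.
Subtract the data counts: 14−9=5, 12−8=4.

Beta(5, 4)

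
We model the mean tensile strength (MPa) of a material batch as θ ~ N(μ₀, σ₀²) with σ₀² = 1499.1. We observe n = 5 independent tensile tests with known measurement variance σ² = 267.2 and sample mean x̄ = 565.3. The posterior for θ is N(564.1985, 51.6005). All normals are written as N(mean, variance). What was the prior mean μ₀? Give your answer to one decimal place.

The posterior mean is a precision-weighted average: μ_n = (τ₀μ₀ + τ_data·x̄)/(τ₀+τ_data), with τ₀=1/σ₀² and τ_data=n/σ².
Here τ₀ = 1/1499.1 = 0.000667 and τ_data = 5/267.2 = 0.018713, so τ_n = 0.019380.
Rearranging for μ₀: μ₀ = (μ_n·τ_n − τ_data·x̄)/τ₀ = (564.1985·0.019380 − 0.018713·565.3) / 0.000667 = 0.355708/0.000667 ≈ 533.3.

μ₀ = 533.3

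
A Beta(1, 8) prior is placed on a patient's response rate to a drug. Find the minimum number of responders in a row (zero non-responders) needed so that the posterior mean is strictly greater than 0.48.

After k responders and 0 non-responders the posterior is Beta(1+k, 8), with mean (1+k)/(1+8+k).
Set (1+k)/(9+k) > 0.48 and solve: k > (0.48·9 − 1)/(1 − 0.48) = 6.385.
The smallest integer exceeding 6.385 is 7, and checking k=7: (8)/(16) = 0.5000 > 0.48.

k = 7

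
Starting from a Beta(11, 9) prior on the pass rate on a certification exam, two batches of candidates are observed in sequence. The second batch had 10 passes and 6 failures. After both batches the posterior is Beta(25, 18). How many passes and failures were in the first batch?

Because Beta–binomial updating is additive in the counts, the combined data contributed (α_post−α_prior, β_post−β_prior) successes and failures.
Total across both batches: 25−11=14 passes, 18−9=9 failures.
Subtract the second batch: 14−10=4 passes and 9−6=3 failures.

4 passes and 3 failures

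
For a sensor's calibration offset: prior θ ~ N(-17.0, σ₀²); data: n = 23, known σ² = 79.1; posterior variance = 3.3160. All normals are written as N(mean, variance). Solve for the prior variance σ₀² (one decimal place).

Posterior precision equals prior precision plus data precision: 1/σ_n² = 1/σ₀² + n/σ².
So 1/σ₀² = 1/3.3160 − 23/79.1 = 0.301568 − 0.290771 = 0.010797.
Hence σ₀² = 1/0.010797 ≈ 92.6.

σ₀² = 92.6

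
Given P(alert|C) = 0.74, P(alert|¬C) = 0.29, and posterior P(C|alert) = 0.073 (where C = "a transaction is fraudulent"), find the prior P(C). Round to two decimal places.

P(C) = 0.03

Bayes' rule in odds form gives O(C|E) = O(C)·[P(E|C)/P(E|¬C)], hence O(C) = O(C|E)/LR.
Posterior odds = 0.073/(1−0.073) = 0.0787. LR = 0.74/0.29 = 2.5517.
Prior odds = 0.0787/2.5517 = 0.0308, so P(C) = 0.0308/(1+0.0308) ≈ 0.03.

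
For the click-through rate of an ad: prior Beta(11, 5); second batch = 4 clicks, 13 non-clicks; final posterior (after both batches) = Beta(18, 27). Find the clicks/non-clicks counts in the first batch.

3 clicks and 9 non-clicks

Sequential conjugate updates are equivalent to a single update on the pooled data, so total successes = posterior α − prior α and total failures = posterior β − prior β.
Total across both batches: 18−11=7 clicks, 27−5=22 non-clicks.
Subtract the second batch: 7−4=3 clicks and 22−13=9 non-clicks.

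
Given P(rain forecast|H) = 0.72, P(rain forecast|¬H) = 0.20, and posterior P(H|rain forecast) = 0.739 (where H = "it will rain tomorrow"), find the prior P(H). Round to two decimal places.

Bayes' rule in odds form gives O(H|E) = O(H)·[P(E|H)/P(E|¬H)], hence O(H) = O(H|E)/LR.
Posterior odds = 0.739/(1−0.739) = 2.8314. LR = 0.72/0.20 = 3.6000.
Prior odds = 2.8314/3.6000 = 0.7865, so P(H) = 0.7865/(1+0.7865) ≈ 0.44.

P(H) = 0.44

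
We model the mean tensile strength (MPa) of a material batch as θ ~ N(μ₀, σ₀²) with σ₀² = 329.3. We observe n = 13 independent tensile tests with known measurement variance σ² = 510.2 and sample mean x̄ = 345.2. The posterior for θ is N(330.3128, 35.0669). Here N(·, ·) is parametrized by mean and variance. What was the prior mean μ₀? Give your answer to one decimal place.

The posterior mean is a precision-weighted average: μ_n = (τ₀μ₀ + τ_data·x̄)/(τ₀+τ_data), with τ₀=1/σ₀² and τ_data=n/σ².
Here τ₀ = 1/329.3 = 0.003037 and τ_data = 13/510.2 = 0.025480, so τ_n = 0.028517.
Rearranging for μ₀: μ₀ = (μ_n·τ_n − τ_data·x̄)/τ₀ = (330.3128·0.028517 − 0.025480·345.2) / 0.003037 = 0.623834/0.003037 ≈ 205.4.

μ₀ = 205.4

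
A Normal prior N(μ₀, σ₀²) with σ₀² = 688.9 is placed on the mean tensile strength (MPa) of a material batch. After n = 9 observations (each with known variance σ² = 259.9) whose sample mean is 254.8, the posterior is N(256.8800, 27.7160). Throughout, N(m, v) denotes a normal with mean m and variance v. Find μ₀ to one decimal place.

The posterior mean is a precision-weighted average: μ_n = (τ₀μ₀ + τ_data·x̄)/(τ₀+τ_data), with τ₀=1/σ₀² and τ_data=n/σ².
Here τ₀ = 1/688.9 = 0.001452 and τ_data = 9/259.9 = 0.034629, so τ_n = 0.036081.
Rearranging for μ₀: μ₀ = (μ_n·τ_n − τ_data·x̄)/τ₀ = (256.8800·0.036081 − 0.034629·254.8) / 0.001452 = 0.445018/0.001452 ≈ 306.5.

μ₀ = 306.5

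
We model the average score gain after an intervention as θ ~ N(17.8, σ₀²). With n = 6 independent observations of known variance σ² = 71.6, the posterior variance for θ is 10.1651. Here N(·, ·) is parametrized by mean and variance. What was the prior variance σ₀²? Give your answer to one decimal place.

For the Normal–Normal model with known σ², precisions add: τ_n = τ₀ + n/σ².
So 1/σ₀² = 1/10.1651 − 6/71.6 = 0.098376 − 0.083799 = 0.014577.
Hence σ₀² = 1/0.014577 ≈ 68.6.

σ₀² = 68.6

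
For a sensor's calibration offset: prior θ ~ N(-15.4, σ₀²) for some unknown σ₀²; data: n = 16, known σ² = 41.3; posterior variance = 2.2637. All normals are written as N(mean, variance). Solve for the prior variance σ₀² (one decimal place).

σ₀² = 18.4

Posterior precision equals prior precision plus data precision: 1/σ_n² = 1/σ₀² + n/σ².
So 1/σ₀² = 1/2.2637 − 16/41.3 = 0.441755 − 0.387409 = 0.054346.
Hence σ₀² = 1/0.054346 ≈ 18.4.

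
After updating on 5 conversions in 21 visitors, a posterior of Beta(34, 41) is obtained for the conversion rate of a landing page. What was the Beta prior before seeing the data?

Beta(29, 25)

Beta is conjugate to the binomial likelihood: posterior = Beta(a+s, b+f).
So a = 34 − 5 = 29 and b = 41 − 16 = 25.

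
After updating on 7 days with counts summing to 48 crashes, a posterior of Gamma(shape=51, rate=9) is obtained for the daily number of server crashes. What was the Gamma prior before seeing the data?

Gamma–Poisson conjugacy: posterior shape = α + Σxᵢ, posterior rate = β + n.
So α = 51 − 48 = 3 and β = 9 − 7 = 2.

Gamma(shape=3, rate=2)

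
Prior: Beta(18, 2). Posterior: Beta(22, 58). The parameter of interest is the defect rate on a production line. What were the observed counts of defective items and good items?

A Beta(a, b) prior with s successes and f failures in binomial data gives a Beta(a+s, b+f) posterior.
Match parameters: s=22−18=4, f=58−2=56.

4 defective items and 56 good items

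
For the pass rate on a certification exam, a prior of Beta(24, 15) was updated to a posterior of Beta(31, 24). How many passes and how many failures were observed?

Beta is conjugate to the binomial likelihood: posterior = Beta(α+s, β+f).
So s = 31 − 24 = 7 and f = 24 − 15 = 9.

7 passes and 9 failures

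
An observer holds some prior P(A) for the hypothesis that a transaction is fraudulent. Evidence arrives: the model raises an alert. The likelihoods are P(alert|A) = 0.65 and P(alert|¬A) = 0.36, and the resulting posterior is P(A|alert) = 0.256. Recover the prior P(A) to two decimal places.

In odds form, posterior odds = prior odds × likelihood ratio, so prior odds = posterior odds ÷ LR.
Posterior odds = 0.256/(1−0.256) = 0.3441. LR = 0.65/0.36 = 1.8056.
Prior odds = 0.3441/1.8056 = 0.1906, so P(A) = 0.1906/(1+0.1906) ≈ 0.16.

P(A) = 0.16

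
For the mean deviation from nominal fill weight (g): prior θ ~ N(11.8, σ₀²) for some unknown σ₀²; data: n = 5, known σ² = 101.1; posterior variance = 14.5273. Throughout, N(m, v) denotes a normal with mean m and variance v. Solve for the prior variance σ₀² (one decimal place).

Posterior precision equals prior precision plus data precision: 1/σ_n² = 1/σ₀² + n/σ².
So 1/σ₀² = 1/14.5273 − 5/101.1 = 0.068836 − 0.049456 = 0.019380.
Hence σ₀² = 1/0.019380 ≈ 51.6.

σ₀² = 51.6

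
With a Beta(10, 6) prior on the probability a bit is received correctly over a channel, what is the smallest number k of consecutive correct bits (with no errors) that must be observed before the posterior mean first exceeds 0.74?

After k correct bits and 0 errors the posterior is Beta(10+k, 6), with mean (10+k)/(10+6+k).
Set (10+k)/(16+k) > 0.74 and solve: k > (0.74·16 − 10)/(1 − 0.74) = 7.077.
The smallest integer exceeding 7.077 is 8.

k = 8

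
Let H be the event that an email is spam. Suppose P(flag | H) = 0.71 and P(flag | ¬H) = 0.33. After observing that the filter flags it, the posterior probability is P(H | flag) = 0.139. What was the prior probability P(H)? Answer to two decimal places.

Bayes' rule in odds form gives O(H|E) = O(H)·[P(E|H)/P(E|¬H)], hence O(H) = O(H|E)/LR.
Posterior odds = 0.139/(1−0.139) = 0.1614. LR = 0.71/0.33 = 2.1515.
Prior odds = 0.1614/2.1515 = 0.0750, so P(H) = 0.0750/(1+0.0750) ≈ 0.07.

P(H) = 0.07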